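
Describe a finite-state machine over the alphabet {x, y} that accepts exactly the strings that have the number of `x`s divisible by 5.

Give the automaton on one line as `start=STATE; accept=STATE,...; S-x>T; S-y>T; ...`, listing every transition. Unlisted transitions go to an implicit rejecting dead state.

The only thing that matters is how many `x`s have appeared, reduced mod 5. Use one state per residue: S0 for 0, …, S4 for 4. Reading `x` moves to the next residue; anything else stays put. S0 is accepting.
5 states suffice.
        x   y  
>* S0   S1  S0 
   S1   S2  S1 
   S2   S3  S2 
   S3   S4  S3 
   S4   S0  S4 
(> = start, * = accepting)

start=S0; accept=S0; S0-x>S1; S0-y>S0; S1-x>S2; S1-y>S1; S2-x>S3; S2-y>S2; S3-x>S4; S3-y>S3; S4-x>S0; S4-y>S4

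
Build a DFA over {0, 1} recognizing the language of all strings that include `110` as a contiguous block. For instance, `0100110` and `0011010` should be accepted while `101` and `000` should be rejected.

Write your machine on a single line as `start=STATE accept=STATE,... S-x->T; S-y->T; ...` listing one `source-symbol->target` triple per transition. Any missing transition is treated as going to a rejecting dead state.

Track how much of `110` has been matched so far: state S0 is no progress, S3 is the absorbing accept state reached once `110` has occurred. Intermediate states record partial matches; on a mismatch, fall back to the longest reusable overlap.
A 4-state machine:
        0   1  
>  S0   S0  S1 
   S1   S0  S2 
   S2   S3  S2 
 * S3   S3  S3 
(> = start, * = accepting)

start=S0; accept=S3; S0-0->S0; S0-1->S1; S1-0->S0; S1-1->S2; S2-0->S3; S2-1->S2; S3-0->S3; S3-1->S3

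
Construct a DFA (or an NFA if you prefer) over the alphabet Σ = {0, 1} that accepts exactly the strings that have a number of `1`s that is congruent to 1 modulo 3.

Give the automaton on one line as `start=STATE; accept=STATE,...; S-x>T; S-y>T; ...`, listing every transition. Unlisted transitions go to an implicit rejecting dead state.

start=A; accept=B; A-0>A; A-1>B; B-0>B; B-1>C; C-0>C; C-1>A

The only thing that matters is how many `1`s have appeared, reduced mod 3. Use one state per residue: A for 0, …, C for 2. Reading `1` moves to the next residue; anything else stays put. B is accepting.
       0  1 
>  A   A  B 
 * B   B  C 
   C   C  A 
(> = start, * = accepting)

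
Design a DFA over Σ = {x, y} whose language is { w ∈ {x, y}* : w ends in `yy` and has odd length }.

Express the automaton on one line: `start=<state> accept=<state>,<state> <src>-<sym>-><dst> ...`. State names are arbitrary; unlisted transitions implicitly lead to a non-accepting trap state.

start=A accept=F A-x->B A-y->C B-x->A B-y->D C-x->A C-y->E D-x->B D-y->F E-x->B E-y->F F-x->A F-y->E

Build one automaton per condition and run them in lockstep. The first has 3 states tracking how much of the suffix `yy` has currently been matched; the second has 2 states tracking the input length modulo 2. A product state is a pair (one from each), accepting exactly when both do.
With 6 states:
       x  y 
>  A   B  C 
   B   A  D 
   C   A  E 
   D   B  F 
   E   B  F 
 * F   A  E 
(> = start, * = accepting)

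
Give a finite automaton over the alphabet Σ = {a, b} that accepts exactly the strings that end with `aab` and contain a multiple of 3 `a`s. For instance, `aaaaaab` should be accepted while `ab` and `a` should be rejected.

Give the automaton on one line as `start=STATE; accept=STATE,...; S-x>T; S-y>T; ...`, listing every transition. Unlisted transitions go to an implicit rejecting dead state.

start=S0; accept=S8; S0-a>S1; S0-b>S0; S1-a>S2; S1-b>S3; S2-a>S4; S2-b>S5; S3-a>S6; S3-b>S3; S4-a>S7; S4-b>S8; S5-a>S9; S5-b>S10; S6-a>S4; S6-b>S10; S7-a>S2; S7-b>S11; S8-a>S1; S8-b>S0; S9-a>S7; S9-b>S0; S10-a>S9; S10-b>S10; S11-a>S6; S11-b>S3

Build one automaton per condition and run them in lockstep. One (4 states) tracks how much of the suffix `aab` has currently been matched; the other (3 states) tracks the count of `a`s modulo 3. Each combined state is a pair, one component from each; accept when both components accept.
With 12 states:
          a    b  
>  S0     S1   S0 
   S1     S2   S3 
   S2     S4   S5 
   S3     S6   S3 
   S4     S7   S8 
   S5     S9  S10 
   S6     S4  S10 
   S7     S2  S11 
 * S8     S1   S0 
   S9     S7   S0 
   S10    S9  S10 
   S11    S6   S3 
(> = start, * = accepting)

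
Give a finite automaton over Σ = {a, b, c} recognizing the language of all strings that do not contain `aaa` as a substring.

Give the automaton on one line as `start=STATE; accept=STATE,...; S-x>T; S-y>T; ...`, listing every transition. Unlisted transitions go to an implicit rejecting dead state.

start=q0; accept=q0,q1,q2; q0-a>q1; q0-b>q0; q0-c>q0; q1-a>q2; q1-b>q0; q1-c>q0; q2-a>q3; q2-b>q0; q2-c>q0; q3-a>q3; q3-b>q3; q3-c>q3

This is the complement of 'contains `aaa`'. Use the same substring-matching states — q0 through q3 holding how much of `aaa` has just been matched — but flip the accepting set: everything except the trap q3 accepts.
        a   b   c  
>* q0   q1  q0  q0 
 * q1   q2  q0  q0 
 * q2   q3  q0  q0 
   q3   q3  q3  q3 
(> = start, * = accepting)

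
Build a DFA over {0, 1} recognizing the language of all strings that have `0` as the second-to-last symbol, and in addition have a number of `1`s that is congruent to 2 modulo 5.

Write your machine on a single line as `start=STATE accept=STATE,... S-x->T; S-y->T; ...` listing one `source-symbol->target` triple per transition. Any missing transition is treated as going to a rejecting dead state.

start=s0; accept=s4,s7; s0-0->s0; s0-1->s1; s1-0->s2; s1-1->s3; s2-0->s2; s2-1->s4; s3-0->s5; s3-1->s6; s4-0->s5; s4-1->s6; s5-0->s7; s5-1->s6; s6-0->s6; s6-1->s8; s7-0->s7; s7-1->s6; s8-0->s8; s8-1->s0

Build one automaton per condition and run them in lockstep. The first has 7 states tracking the last 2 symbols read; the second has 5 states tracking the count of `1`s modulo 5. A product state is a pair (one from each), accepting exactly when both do. Equivalent product states are then merged.
With 9 states:
        0   1  
>  s0   s0  s1 
   s1   s2  s3 
   s2   s2  s4 
   s3   s5  s6 
 * s4   s5  s6 
   s5   s7  s6 
   s6   s6  s8 
 * s7   s7  s6 
   s8   s8  s0 
(> = start, * = accepting)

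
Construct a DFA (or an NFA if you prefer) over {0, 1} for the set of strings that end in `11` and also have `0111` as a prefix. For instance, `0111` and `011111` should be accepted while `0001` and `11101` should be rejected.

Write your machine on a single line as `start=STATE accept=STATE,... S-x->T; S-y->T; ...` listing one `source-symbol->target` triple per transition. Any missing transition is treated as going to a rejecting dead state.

start=s0; accept=s7; s0-0->s1; s0-1->s2; s1-0->s3; s1-1->s4; s2-0->s3; s2-1->s5; s3-0->s3; s3-1->s2; s4-0->s3; s4-1->s6; s5-0->s3; s5-1->s5; s6-0->s3; s6-1->s7; s7-0->s8; s7-1->s7; s8-0->s8; s8-1->s9; s9-0->s8; s9-1->s7

Run two small machines in parallel and take their product. One (3 states) tracks how much of the suffix `11` has currently been matched; the other (6 states) tracks whether the input so far still matches the prefix `0111`. Each combined state is a pair, one component from each; accept when both components accept.
        0   1  
>  s0   s1  s2 
   s1   s3  s4 
   s2   s3  s5 
   s3   s3  s2 
   s4   s3  s6 
   s5   s3  s5 
   s6   s3  s7 
 * s7   s8  s7 
   s8   s8  s9 
   s9   s8  s7 
(> = start, * = accepting)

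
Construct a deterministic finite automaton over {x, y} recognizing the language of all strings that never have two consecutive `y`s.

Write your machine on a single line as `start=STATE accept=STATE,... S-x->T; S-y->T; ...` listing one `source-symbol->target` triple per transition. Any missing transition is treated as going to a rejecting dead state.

This is the complement of 'contains `yy`'. Use the same substring-matching states — S0 through S2 holding how much of `yy` has just been matched — but flip the accepting set: everything except the trap S2 accepts.
3 states suffice.
        x   y  
>* S0   S0  S1 
 * S1   S0  S2 
   S2   S2  S2 
(> = start, * = accepting)

start=S0; accept=S0,S1; S0-x->S0; S0-y->S1; S1-x->S0; S1-y->S2; S2-x->S2; S2-y->S2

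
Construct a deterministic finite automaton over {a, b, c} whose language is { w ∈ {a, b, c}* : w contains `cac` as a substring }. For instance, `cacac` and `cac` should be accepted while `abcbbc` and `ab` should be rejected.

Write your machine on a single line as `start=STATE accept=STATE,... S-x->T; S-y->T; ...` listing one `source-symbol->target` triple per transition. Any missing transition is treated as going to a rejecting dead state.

States q0..q2 record the length of the longest prefix of `cac` that matches the current input suffix. Reaching q3 means `cac` has been seen, and we stay there forever. Accept from q3.
4 states suffice.
        a   b   c  
>  q0   q0  q0  q1 
   q1   q2  q0  q1 
   q2   q0  q0  q3 
 * q3   q3  q3  q3 
(> = start, * = accepting)

start=q0; accept=q3; q0-a->q0; q0-b->q0; q0-c->q1; q1-a->q2; q1-b->q0; q1-c->q1; q2-a->q0; q2-b->q0; q2-c->q3; q3-a->q3; q3-b->q3; q3-c->q3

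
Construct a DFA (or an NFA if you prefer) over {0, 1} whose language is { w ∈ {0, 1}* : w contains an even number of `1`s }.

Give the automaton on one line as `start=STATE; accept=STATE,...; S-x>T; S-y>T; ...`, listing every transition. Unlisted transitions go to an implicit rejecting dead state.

start=q0; accept=q0; q0-0>q0; q0-1>q1; q1-0>q1; q1-1>q0

Keep the running count of `1`s modulo 2: each `1` advances along the cycle q0 → q1 → q0 while other symbols loop. Accept at q0.
2 states suffice.
        0   1  
>* q0   q0  q1 
   q1   q1  q0 
(> = start, * = accepting)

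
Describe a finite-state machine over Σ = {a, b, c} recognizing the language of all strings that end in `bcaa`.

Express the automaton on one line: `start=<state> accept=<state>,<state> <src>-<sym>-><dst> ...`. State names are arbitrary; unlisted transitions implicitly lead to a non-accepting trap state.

start=q0 accept=q4 q0-a->q0 q0-b->q1 q0-c->q0 q1-a->q0 q1-b->q1 q1-c->q2 q2-a->q3 q2-b->q1 q2-c->q0 q3-a->q4 q3-b->q1 q3-c->q0 q4-a->q0 q4-b->q1 q4-c->q0

Remember how much of `bcaa` the current input suffix matches. State q0 means no match yet; q1 means the last symbol is `b`; q2 means the last 2 symbols are `bc`; q3 means the last 3 symbols are `bca`; q4 means the last 4 symbols are `bcaa`. Only q4 accepts. On a mismatch, fall back to the longest proper suffix that is still a prefix of `bcaa`.
With 5 states:
        a   b   c  
>  q0   q0  q1  q0 
   q1   q0  q1  q2 
   q2   q3  q1  q0 
   q3   q4  q1  q0 
 * q4   q0  q1  q0 
(> = start, * = accepting)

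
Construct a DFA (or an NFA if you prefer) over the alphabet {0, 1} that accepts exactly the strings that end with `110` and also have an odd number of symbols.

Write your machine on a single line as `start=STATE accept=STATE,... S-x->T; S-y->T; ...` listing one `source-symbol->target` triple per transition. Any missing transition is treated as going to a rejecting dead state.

start=q0; accept=q4; q0-0->q1; q0-1->q2; q1-0->q0; q1-1->q0; q2-0->q0; q2-1->q3; q3-0->q4; q3-1->q2; q4-0->q0; q4-1->q0

Run two small machines in parallel and take their product. The first has 4 states tracking how much of the suffix `110` has currently been matched; the second has 2 states tracking the input length modulo 2. A product state is a pair (one from each), accepting exactly when both do. After merging equivalent states the machine shrinks.
        0   1  
>  q0   q1  q2 
   q1   q0  q0 
   q2   q0  q3 
   q3   q4  q2 
 * q4   q0  q0 
(> = start, * = accepting)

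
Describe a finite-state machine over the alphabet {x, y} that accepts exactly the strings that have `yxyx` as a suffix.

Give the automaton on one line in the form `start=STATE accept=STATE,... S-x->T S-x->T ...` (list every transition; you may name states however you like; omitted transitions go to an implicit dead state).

Remember how much of `yxyx` the current input suffix matches. State A means no match yet; B means the last symbol is `y`; C means the last 2 symbols are `yx`; D means the last 3 symbols are `yxy`; E means the last 4 symbols are `yxyx`. Only E accepts. On a mismatch, fall back to the longest proper suffix that is still a prefix of `yxyx`.
5 states suffice.
       x  y 
>  A   A  B 
   B   C  B 
   C   A  D 
   D   E  B 
 * E   A  D 
(> = start, * = accepting)

start=A accept=E A-x->A A-y->B B-x->C B-y->B C-x->A C-y->D D-x->E D-y->B E-x->A E-y->D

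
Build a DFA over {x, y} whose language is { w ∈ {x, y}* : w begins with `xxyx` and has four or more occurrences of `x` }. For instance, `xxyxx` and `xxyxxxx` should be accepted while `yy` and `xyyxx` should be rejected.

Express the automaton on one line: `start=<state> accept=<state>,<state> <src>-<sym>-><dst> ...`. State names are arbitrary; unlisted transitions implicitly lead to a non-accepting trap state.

Run two small machines in parallel and take their product. The first has 6 states tracking whether the input so far still matches the prefix `xxyx`; the second has 6 states tracking the count of `x`s, saturating at 5. A product state is a pair (one from each), accepting exactly when both do. Minimizing collapses redundant product states.
7 states suffice.
       x  y 
>  A   B  C 
   B   D  C 
   C   C  C 
   D   C  E 
   E   F  C 
   F   G  F 
 * G   G  G 
(> = start, * = accepting)

start=A accept=G A-x->B A-y->C B-x->D B-y->C C-x->C C-y->C D-x->C D-y->E E-x->F E-y->C F-x->G F-y->F G-x->G G-y->G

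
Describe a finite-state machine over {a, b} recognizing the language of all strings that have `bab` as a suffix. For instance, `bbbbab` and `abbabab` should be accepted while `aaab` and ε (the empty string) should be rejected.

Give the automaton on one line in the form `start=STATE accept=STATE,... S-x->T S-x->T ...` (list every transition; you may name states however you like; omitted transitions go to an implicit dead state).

start=S0 accept=S3 S0-a->S0 S0-b->S1 S1-a->S2 S1-b->S1 S2-a->S0 S2-b->S3 S3-a->S2 S3-b->S1

Remember how much of `bab` the current input suffix matches. State S0 means no match yet; S1 means the last symbol is `b`; S2 means the last 2 symbols are `ba`; S3 means the last 3 symbols are `bab`. Only S3 accepts. On a mismatch, fall back to the longest proper suffix that is still a prefix of `bab`.
A 4-state machine:
        a   b  
>  S0   S0  S1 
   S1   S2  S1 
   S2   S0  S3 
 * S3   S2  S1 
(> = start, * = accepting)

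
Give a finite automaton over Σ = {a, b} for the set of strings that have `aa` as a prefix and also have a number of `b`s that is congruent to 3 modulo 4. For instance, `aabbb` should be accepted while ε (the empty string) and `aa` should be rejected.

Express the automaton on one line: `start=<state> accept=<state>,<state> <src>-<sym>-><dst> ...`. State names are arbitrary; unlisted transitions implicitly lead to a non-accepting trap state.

Run two small machines in parallel and take their product. The first has 4 states tracking whether the input so far still matches the prefix `aa`; the second has 4 states tracking the count of `b`s modulo 4. A product state is a pair (one from each), accepting exactly when both do.
With 10 states:
        a   b  
>  s0   s1  s2 
   s1   s3  s2 
   s2   s2  s4 
   s3   s3  s5 
   s4   s4  s6 
   s5   s5  s7 
   s6   s6  s8 
   s7   s7  s9 
   s8   s8  s2 
 * s9   s9  s3 
(> = start, * = accepting)

start=s0 accept=s9 s0-a->s1 s0-b->s2 s1-a->s3 s1-b->s2 s2-a->s2 s2-b->s4 s3-a->s3 s3-b->s5 s4-a->s4 s4-b->s6 s5-a->s5 s5-b->s7 s6-a->s6 s6-b->s8 s7-a->s7 s7-b->s9 s8-a->s8 s8-b->s2 s9-a->s9 s9-b->s3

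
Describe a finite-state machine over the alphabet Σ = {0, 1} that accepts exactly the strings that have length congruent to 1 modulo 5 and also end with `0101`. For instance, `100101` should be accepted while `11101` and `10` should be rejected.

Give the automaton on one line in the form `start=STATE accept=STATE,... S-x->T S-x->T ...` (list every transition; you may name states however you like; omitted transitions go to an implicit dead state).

Handle the two conditions separately and then intersect. One (5 states) tracks the input length modulo 5; the other (5 states) tracks how much of the suffix `0101` has currently been matched. Each combined state is a pair, one component from each; accept when both components accept. Minimizing collapses redundant product states.
With 9 states:
        0   1  
>  s0   s1  s1 
   s1   s2  s2 
   s2   s3  s4 
   s3   s5  s6 
   s4   s5  s5 
   s5   s0  s0 
   s6   s7  s0 
   s7   s1  s8 
 * s8   s2  s2 
(> = start, * = accepting)

start=s0 accept=s8 s0-0->s1 s0-1->s1 s1-0->s2 s1-1->s2 s2-0->s3 s2-1->s4 s3-0->s5 s3-1->s6 s4-0->s5 s4-1->s5 s5-0->s0 s5-1->s0 s6-0->s7 s6-1->s0 s7-0->s1 s7-1->s8 s8-0->s2 s8-1->s2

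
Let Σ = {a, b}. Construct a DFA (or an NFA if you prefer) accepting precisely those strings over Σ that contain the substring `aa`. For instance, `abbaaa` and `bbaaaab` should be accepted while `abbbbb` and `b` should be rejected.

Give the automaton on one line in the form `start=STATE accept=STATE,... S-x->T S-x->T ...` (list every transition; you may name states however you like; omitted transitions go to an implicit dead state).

Track how much of `aa` has been matched so far: state q0 is no progress, q2 is the absorbing accept state reached once `aa` has occurred. Intermediate states record partial matches; on a mismatch, fall back to the longest reusable overlap.
A 3-state machine:
        a   b  
>  q0   q1  q0 
   q1   q2  q0 
 * q2   q2  q2 
(> = start, * = accepting)

start=q0 accept=q2 q0-a->q1 q0-b->q0 q1-a->q2 q1-b->q0 q2-a->q2 q2-b->q2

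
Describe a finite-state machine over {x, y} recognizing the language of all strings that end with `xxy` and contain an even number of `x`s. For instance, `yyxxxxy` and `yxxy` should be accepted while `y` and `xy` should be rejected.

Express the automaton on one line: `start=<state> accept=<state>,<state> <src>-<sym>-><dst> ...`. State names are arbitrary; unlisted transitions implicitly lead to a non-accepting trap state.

Run two small machines in parallel and take their product. One (4 states) tracks how much of the suffix `xxy` has currently been matched; the other (2 states) tracks the count of `x`s modulo 2. Each combined state is a pair, one component from each; accept when both components accept.
8 states suffice.
        x   y  
>  q0   q1  q0 
   q1   q2  q3 
   q2   q4  q5 
   q3   q6  q3 
   q4   q2  q7 
 * q5   q1  q0 
   q6   q4  q0 
   q7   q6  q3 
(> = start, * = accepting)

start=q0 accept=q5 q0-x->q1 q0-y->q0 q1-x->q2 q1-y->q3 q2-x->q4 q2-y->q5 q3-x->q6 q3-y->q3 q4-x->q2 q4-y->q7 q5-x->q1 q5-y->q0 q6-x->q4 q6-y->q0 q7-x->q6 q7-y->q3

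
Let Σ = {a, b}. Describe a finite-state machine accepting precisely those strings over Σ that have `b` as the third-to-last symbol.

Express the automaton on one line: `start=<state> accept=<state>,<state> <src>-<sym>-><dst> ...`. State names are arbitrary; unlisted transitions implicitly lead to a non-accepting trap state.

start=q0 accept=q11,q12,q13,q14 q0-a->q1 q0-b->q2 q1-a->q3 q1-b->q4 q2-a->q5 q2-b->q6 q3-a->q7 q3-b->q8 q4-a->q9 q4-b->q10 q5-a->q11 q5-b->q12 q6-a->q13 q6-b->q14 q7-a->q7 q7-b->q8 q8-a->q9 q8-b->q10 q9-a->q11 q9-b->q12 q10-a->q13 q10-b->q14 q11-a->q7 q11-b->q8 q12-a->q9 q12-b->q10 q13-a->q11 q13-b->q12 q14-a->q13 q14-b->q14

A DFA must remember the last 3 symbols (since which symbol is third-to-last isn't known until the input ends). Use one state per possible window of the last ≤3 symbols; accept from those whose window starts with `b`.
With 15 states:
          a    b  
>  q0     q1   q2 
   q1     q3   q4 
   q2     q5   q6 
   q3     q7   q8 
   q4     q9  q10 
   q5    q11  q12 
   q6    q13  q14 
   q7     q7   q8 
   q8     q9  q10 
   q9    q11  q12 
   q10   q13  q14 
 * q11    q7   q8 
 * q12    q9  q10 
 * q13   q11  q12 
 * q14   q13  q14 
(> = start, * = accepting)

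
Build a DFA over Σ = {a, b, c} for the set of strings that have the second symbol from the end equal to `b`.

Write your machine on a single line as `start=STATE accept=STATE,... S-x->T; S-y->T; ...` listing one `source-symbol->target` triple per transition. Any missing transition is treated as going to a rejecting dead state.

A DFA must remember the last 2 symbols (since which symbol is second-to-last isn't known until the input ends). Use one state per possible window of the last ≤2 symbols; accept from those whose window starts with `b`.
With 13 states:
          a    b    c  
>  q0     q1   q2   q3 
   q1     q4   q5   q6 
   q2     q7   q8   q9 
   q3    q10  q11  q12 
   q4     q4   q5   q6 
   q5     q7   q8   q9 
   q6    q10  q11  q12 
 * q7     q4   q5   q6 
 * q8     q7   q8   q9 
 * q9    q10  q11  q12 
   q10    q4   q5   q6 
   q11    q7   q8   q9 
   q12   q10  q11  q12 
(> = start, * = accepting)

start=q0; accept=q7,q8,q9; q0-a->q1; q0-b->q2; q0-c->q3; q1-a->q4; q1-b->q5; q1-c->q6; q2-a->q7; q2-b->q8; q2-c->q9; q3-a->q10; q3-b->q11; q3-c->q12; q4-a->q4; q4-b->q5; q4-c->q6; q5-a->q7; q5-b->q8; q5-c->q9; q6-a->q10; q6-b->q11; q6-c->q12; q7-a->q4; q7-b->q5; q7-c->q6; q8-a->q7; q8-b->q8; q8-c->q9; q9-a->q10; q9-b->q11; q9-c->q12; q10-a->q4; q10-b->q5; q10-c->q6; q11-a->q7; q11-b->q8; q11-c->q9; q12-a->q10; q12-b->q11; q12-c->q12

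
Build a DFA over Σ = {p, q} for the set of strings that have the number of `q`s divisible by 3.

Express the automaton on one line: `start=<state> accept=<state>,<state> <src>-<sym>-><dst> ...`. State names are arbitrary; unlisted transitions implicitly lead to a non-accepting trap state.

start=s0 accept=s0 s0-p->s0 s0-q->s1 s1-p->s1 s1-q->s2 s2-p->s2 s2-q->s0

The only thing that matters is how many `q`s have appeared, reduced mod 3. Use one state per residue: s0 for 0, …, s2 for 2. Reading `q` moves to the next residue; anything else stays put. s0 is accepting.
        p   q  
>* s0   s0  s1 
   s1   s1  s2 
   s2   s2  s0 
(> = start, * = accepting)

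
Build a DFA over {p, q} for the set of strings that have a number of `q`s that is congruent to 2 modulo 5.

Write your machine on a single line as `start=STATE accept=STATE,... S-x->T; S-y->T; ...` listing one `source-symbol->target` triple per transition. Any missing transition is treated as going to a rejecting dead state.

The only thing that matters is how many `q`s have appeared, reduced mod 5. Use one state per residue: A for 0, …, E for 4. Reading `q` moves to the next residue; anything else stays put. C is accepting.
5 states suffice.
       p  q 
>  A   A  B 
   B   B  C 
 * C   C  D 
   D   D  E 
   E   E  A 
(> = start, * = accepting)

start=A; accept=C; A-p->A; A-q->B; B-p->B; B-q->C; C-p->C; C-q->D; D-p->D; D-q->E; E-p->E; E-q->A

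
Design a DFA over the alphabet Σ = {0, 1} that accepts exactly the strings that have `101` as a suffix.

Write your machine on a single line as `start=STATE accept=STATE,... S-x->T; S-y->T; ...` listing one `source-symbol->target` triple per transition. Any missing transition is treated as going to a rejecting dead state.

start=S0; accept=S3; S0-0->S0; S0-1->S1; S1-0->S2; S1-1->S1; S2-0->S0; S2-1->S3; S3-0->S2; S3-1->S1

Let each state record the length of the longest suffix of the input read so far that is also a prefix of `101`. S1 means the last symbol is `1`; S2 means the last 2 symbols are `10`; S3 means the last 3 symbols are `101`. Accept only at S3, where the string currently ends in `101`.
4 states suffice.
        0   1  
>  S0   S0  S1 
   S1   S2  S1 
   S2   S0  S3 
 * S3   S2  S1 
(> = start, * = accepting)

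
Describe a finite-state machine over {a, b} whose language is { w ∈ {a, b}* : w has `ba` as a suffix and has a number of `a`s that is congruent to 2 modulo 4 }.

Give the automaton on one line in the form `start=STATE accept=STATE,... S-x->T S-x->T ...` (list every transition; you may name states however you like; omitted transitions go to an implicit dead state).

start=q0 accept=q8 q0-a->q1 q0-b->q2 q1-a->q3 q1-b->q4 q2-a->q5 q2-b->q2 q3-a->q6 q3-b->q7 q4-a->q8 q4-b->q4 q5-a->q3 q5-b->q4 q6-a->q0 q6-b->q9 q7-a->q10 q7-b->q7 q8-a->q6 q8-b->q7 q9-a->q11 q9-b->q9 q10-a->q0 q10-b->q9 q11-a->q1 q11-b->q2

Run two small machines in parallel and take their product. The first has 3 states tracking how much of the suffix `ba` has currently been matched; the second has 4 states tracking the count of `a`s modulo 4. A product state is a pair (one from each), accepting exactly when both do.
12 states suffice.
          a    b  
>  q0     q1   q2 
   q1     q3   q4 
   q2     q5   q2 
   q3     q6   q7 
   q4     q8   q4 
   q5     q3   q4 
   q6     q0   q9 
   q7    q10   q7 
 * q8     q6   q7 
   q9    q11   q9 
   q10    q0   q9 
   q11    q1   q2 
(> = start, * = accepting)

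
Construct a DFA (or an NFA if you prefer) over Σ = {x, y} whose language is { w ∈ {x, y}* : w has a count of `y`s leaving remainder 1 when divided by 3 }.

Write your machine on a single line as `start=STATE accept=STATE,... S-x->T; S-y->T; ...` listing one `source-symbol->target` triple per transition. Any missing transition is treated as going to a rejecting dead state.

start=q0; accept=q1; q0-x->q0; q0-y->q1; q1-x->q1; q1-y->q2; q2-x->q2; q2-y->q0

The only thing that matters is how many `y`s have appeared, reduced mod 3. Use one state per residue: q0 for 0, …, q2 for 2. Reading `y` moves to the next residue; anything else stays put. q1 is accepting.
With 3 states:
        x   y  
>  q0   q0  q1 
 * q1   q1  q2 
   q2   q2  q0 
(> = start, * = accepting)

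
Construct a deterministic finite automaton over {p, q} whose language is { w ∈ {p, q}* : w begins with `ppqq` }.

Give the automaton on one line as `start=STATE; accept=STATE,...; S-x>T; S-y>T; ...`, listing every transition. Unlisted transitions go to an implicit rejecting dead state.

start=s0; accept=s4; s0-p>s1; s0-q>s5; s1-p>s2; s1-q>s5; s2-p>s5; s2-q>s3; s3-p>s5; s3-q>s4; s4-p>s4; s4-q>s4; s5-p>s5; s5-q>s5

Walk along `ppqq` while the input agrees: from s0 take `p` to s1, and so on. Any deviation drops to the rejecting sink s5. Once s4 is reached the prefix is confirmed and every continuation is accepted.
With 6 states:
        p   q  
>  s0   s1  s5 
   s1   s2  s5 
   s2   s5  s3 
   s3   s5  s4 
 * s4   s4  s4 
   s5   s5  s5 
(> = start, * = accepting)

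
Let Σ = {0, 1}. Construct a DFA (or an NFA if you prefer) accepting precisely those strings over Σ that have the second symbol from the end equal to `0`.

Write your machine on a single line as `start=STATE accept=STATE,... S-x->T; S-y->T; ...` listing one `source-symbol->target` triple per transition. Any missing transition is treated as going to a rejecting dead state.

Because acceptance depends on a position counted from the end, the machine has to buffer the most recent 2 symbols. Make each state the string of the last up-to-2 symbols read; on input `x` shift the window left and append `x`. Accept when the buffered window has length 2 and begins with `0`.
With 7 states:
       0  1 
>  A   B  C 
   B   D  E 
   C   F  G 
 * D   D  E 
 * E   F  G 
   F   D  E 
   G   F  G 
(> = start, * = accepting)

start=A; accept=D,E; A-0->B; A-1->C; B-0->D; B-1->E; C-0->F; C-1->G; D-0->D; D-1->E; E-0->F; E-1->G; F-0->D; F-1->E; G-0->F; G-1->G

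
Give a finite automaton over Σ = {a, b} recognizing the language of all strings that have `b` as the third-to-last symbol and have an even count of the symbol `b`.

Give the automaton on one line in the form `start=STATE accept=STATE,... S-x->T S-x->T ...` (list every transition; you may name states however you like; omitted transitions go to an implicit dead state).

Build one automaton per condition and run them in lockstep. The first has 15 states tracking the last 3 symbols read; the second has 2 states tracking the count of `b`s modulo 2. A product state is a pair (one from each), accepting exactly when both do. Minimizing collapses redundant product states.
          a    b  
>  S0     S0   S1 
   S1     S2   S3 
   S2     S4   S5 
   S3     S6   S7 
   S4     S4   S8 
 * S5     S9   S7 
 * S6    S10   S1 
   S7     S2  S11 
   S8     S9   S7 
   S9    S10   S1 
 * S10    S0   S1 
 * S11    S6   S7 
(> = start, * = accepting)

start=S0 accept=S5,S6,S10,S11 S0-a->S0 S0-b->S1 S1-a->S2 S1-b->S3 S2-a->S4 S2-b->S5 S3-a->S6 S3-b->S7 S4-a->S4 S4-b->S8 S5-a->S9 S5-b->S7 S6-a->S10 S6-b->S1 S7-a->S2 S7-b->S11 S8-a->S9 S8-b->S7 S9-a->S10 S9-b->S1 S10-a->S0 S10-b->S1 S11-a->S6 S11-b->S7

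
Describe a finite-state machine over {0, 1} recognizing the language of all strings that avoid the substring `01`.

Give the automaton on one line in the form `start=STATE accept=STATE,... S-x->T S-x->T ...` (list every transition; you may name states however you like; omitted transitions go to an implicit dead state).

start=s0 accept=s0,s1 s0-0->s1 s0-1->s0 s1-0->s1 s1-1->s2 s2-0->s2 s2-1->s2

Track partial matches of the forbidden pattern `01`. State s2 is a dead state reached once `01` has occurred; every other state accepts. s0 means no part of `01` is currently matched.
3 states suffice.
        0   1  
>* s0   s1  s0 
 * s1   s1  s2 
   s2   s2  s2 
(> = start, * = accepting)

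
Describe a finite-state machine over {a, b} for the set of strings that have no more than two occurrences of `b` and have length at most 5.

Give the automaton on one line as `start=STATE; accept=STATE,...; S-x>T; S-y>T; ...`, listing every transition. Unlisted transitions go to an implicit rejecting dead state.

Build one automaton per condition and run them in lockstep. One (4 states) tracks the count of `b`s, saturating at 3; the other (7 states) tracks the input length, saturating at 6. Each combined state is a pair, one component from each; accept when both components accept.
A 22-state machine:
          a    b  
>* q0     q1   q2 
 * q1     q3   q4 
 * q2     q4   q5 
 * q3     q6   q7 
 * q4     q7   q8 
 * q5     q8   q9 
 * q6    q10  q11 
 * q7    q11  q12 
 * q8    q12  q13 
   q9    q13  q13 
 * q10   q14  q15 
 * q11   q15  q16 
 * q12   q16  q17 
   q13   q17  q17 
 * q14   q18  q19 
 * q15   q19  q20 
 * q16   q20  q21 
   q17   q21  q21 
   q18   q18  q19 
   q19   q19  q20 
   q20   q20  q21 
   q21   q21  q21 
(> = start, * = accepting)

start=q0; accept=q0,q1,q2,q3,q4,q5,q6,q7,q8,q10,q11,q12,q14,q15,q16; q0-a>q1; q0-b>q2; q1-a>q3; q1-b>q4; q2-a>q4; q2-b>q5; q3-a>q6; q3-b>q7; q4-a>q7; q4-b>q8; q5-a>q8; q5-b>q9; q6-a>q10; q6-b>q11; q7-a>q11; q7-b>q12; q8-a>q12; q8-b>q13; q9-a>q13; q9-b>q13; q10-a>q14; q10-b>q15; q11-a>q15; q11-b>q16; q12-a>q16; q12-b>q17; q13-a>q17; q13-b>q17; q14-a>q18; q14-b>q19; q15-a>q19; q15-b>q20; q16-a>q20; q16-b>q21; q17-a>q21; q17-b>q21; q18-a>q18; q18-b>q19; q19-a>q19; q19-b>q20; q20-a>q20; q20-b>q21; q21-a>q21; q21-b>q21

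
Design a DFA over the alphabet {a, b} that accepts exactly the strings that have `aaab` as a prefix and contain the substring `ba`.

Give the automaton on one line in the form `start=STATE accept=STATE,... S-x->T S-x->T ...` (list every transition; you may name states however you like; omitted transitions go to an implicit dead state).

start=s0 accept=s8 s0-a->s1 s0-b->s2 s1-a->s3 s1-b->s2 s2-a->s4 s2-b->s2 s3-a->s5 s3-b->s2 s4-a->s4 s4-b->s4 s5-a->s6 s5-b->s7 s6-a->s6 s6-b->s2 s7-a->s8 s7-b->s7 s8-a->s8 s8-b->s8

Build one automaton per condition and run them in lockstep. The first has 6 states tracking whether the input so far still matches the prefix `aaab`; the second has 3 states tracking whether and how much of `ba` has been seen. A product state is a pair (one from each), accepting exactly when both do.
With 9 states:
        a   b  
>  s0   s1  s2 
   s1   s3  s2 
   s2   s4  s2 
   s3   s5  s2 
   s4   s4  s4 
   s5   s6  s7 
   s6   s6  s2 
   s7   s8  s7 
 * s8   s8  s8 
(> = start, * = accepting)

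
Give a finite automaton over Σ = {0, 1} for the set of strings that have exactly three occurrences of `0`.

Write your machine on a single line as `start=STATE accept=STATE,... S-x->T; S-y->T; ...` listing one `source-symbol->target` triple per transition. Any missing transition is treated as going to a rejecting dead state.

start=A; accept=D; A-0->B; A-1->A; B-0->C; B-1->B; C-0->D; C-1->C; D-0->E; D-1->D; E-0->E; E-1->E

Count `0`s, saturating at 4: states A through D mean 0 through 3 `0`s seen; E means more than 3. Each `0` increments (capped at E); other symbols loop. Accept from {D}.
With 5 states:
       0  1 
>  A   B  A 
   B   C  B 
   C   D  C 
 * D   E  D 
   E   E  E 
(> = start, * = accepting)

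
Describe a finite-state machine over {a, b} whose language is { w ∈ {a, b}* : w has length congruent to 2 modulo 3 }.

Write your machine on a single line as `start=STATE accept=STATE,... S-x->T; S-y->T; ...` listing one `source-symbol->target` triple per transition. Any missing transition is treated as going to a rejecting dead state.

Count input length modulo 3: every symbol advances one step around the cycle S0 → S1 → S2 → S0. Accept at S2.
With 3 states:
        a   b  
>  S0   S1  S1 
   S1   S2  S2 
 * S2   S0  S0 
(> = start, * = accepting)

start=S0; accept=S2; S0-a->S1; S0-b->S1; S1-a->S2; S1-b->S2; S2-a->S0; S2-b->S0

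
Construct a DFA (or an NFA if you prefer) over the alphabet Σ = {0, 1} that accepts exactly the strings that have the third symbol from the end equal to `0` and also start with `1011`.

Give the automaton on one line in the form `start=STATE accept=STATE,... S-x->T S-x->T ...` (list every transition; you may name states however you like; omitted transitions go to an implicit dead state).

start=q0 accept=q16,q21,q22,q23 q0-0->q1 q0-1->q2 q1-0->q3 q1-1->q4 q2-0->q5 q2-1->q6 q3-0->q7 q3-1->q8 q4-0->q9 q4-1->q10 q5-0->q11 q5-1->q12 q6-0->q13 q6-1->q14 q7-0->q7 q7-1->q8 q8-0->q9 q8-1->q10 q9-0->q11 q9-1->q15 q10-0->q13 q10-1->q14 q11-0->q7 q11-1->q8 q12-0->q9 q12-1->q16 q13-0->q11 q13-1->q15 q14-0->q13 q14-1->q14 q15-0->q9 q15-1->q10 q16-0->q17 q16-1->q18 q17-0->q19 q17-1->q20 q18-0->q17 q18-1->q18 q19-0->q21 q19-1->q22 q20-0->q23 q20-1->q16 q21-0->q21 q21-1->q22 q22-0->q23 q22-1->q16 q23-0->q19 q23-1->q20

Handle the two conditions separately and then intersect. The first has 15 states tracking the last 3 symbols read; the second has 6 states tracking whether the input so far still matches the prefix `1011`. A product state is a pair (one from each), accepting exactly when both do.
A 24-state machine:
          0    1  
>  q0     q1   q2 
   q1     q3   q4 
   q2     q5   q6 
   q3     q7   q8 
   q4     q9  q10 
   q5    q11  q12 
   q6    q13  q14 
   q7     q7   q8 
   q8     q9  q10 
   q9    q11  q15 
   q10   q13  q14 
   q11    q7   q8 
   q12    q9  q16 
   q13   q11  q15 
   q14   q13  q14 
   q15    q9  q10 
 * q16   q17  q18 
   q17   q19  q20 
   q18   q17  q18 
   q19   q21  q22 
   q20   q23  q16 
 * q21   q21  q22 
 * q22   q23  q16 
 * q23   q19  q20 
(> = start, * = accepting)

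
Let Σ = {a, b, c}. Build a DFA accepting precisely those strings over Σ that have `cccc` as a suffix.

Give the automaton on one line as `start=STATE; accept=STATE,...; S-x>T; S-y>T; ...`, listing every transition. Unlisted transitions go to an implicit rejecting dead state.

Let each state record the length of the longest suffix of the input read so far that is also a prefix of `cccc`. q1 means the last symbol is `c`; q2 means the last 2 symbols are `cc`; q3 means the last 3 symbols are `ccc`; q4 means the last 4 symbols are `cccc`. Accept only at q4, where the string currently ends in `cccc`.
With 5 states:
        a   b   c  
>  q0   q0  q0  q1 
   q1   q0  q0  q2 
   q2   q0  q0  q3 
   q3   q0  q0  q4 
 * q4   q0  q0  q4 
(> = start, * = accepting)

start=q0; accept=q4; q0-a>q0; q0-b>q0; q0-c>q1; q1-a>q0; q1-b>q0; q1-c>q2; q2-a>q0; q2-b>q0; q2-c>q3; q3-a>q0; q3-b>q0; q3-c>q4; q4-a>q0; q4-b>q0; q4-c>q4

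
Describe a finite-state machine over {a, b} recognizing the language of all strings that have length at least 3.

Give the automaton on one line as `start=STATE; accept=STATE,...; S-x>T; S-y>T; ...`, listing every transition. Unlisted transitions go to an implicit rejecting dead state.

Count input length up to 4: every symbol moves from q0 toward q4, which means 'more than 3' and absorbs. Accept from {q3, q4}.
        a   b  
>  q0   q1  q1 
   q1   q2  q2 
   q2   q3  q3 
 * q3   q4  q4 
 * q4   q4  q4 
(> = start, * = accepting)

start=q0; accept=q3,q4; q0-a>q1; q0-b>q1; q1-a>q2; q1-b>q2; q2-a>q3; q2-b>q3; q3-a>q4; q3-b>q4; q4-a>q4; q4-b>q4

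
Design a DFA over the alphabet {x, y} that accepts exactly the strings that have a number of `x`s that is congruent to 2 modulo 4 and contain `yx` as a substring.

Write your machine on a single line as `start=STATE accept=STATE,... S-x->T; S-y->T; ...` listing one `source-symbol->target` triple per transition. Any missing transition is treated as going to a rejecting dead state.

start=S0; accept=S7; S0-x->S1; S0-y->S2; S1-x->S3; S1-y->S4; S2-x->S4; S2-y->S2; S3-x->S5; S3-y->S6; S4-x->S7; S4-y->S4; S5-x->S0; S5-y->S8; S6-x->S8; S6-y->S6; S7-x->S8; S7-y->S7; S8-x->S2; S8-y->S8

Build one automaton per condition and run them in lockstep. The first has 4 states tracking the count of `x`s modulo 4; the second has 3 states tracking whether and how much of `yx` has been seen. A product state is a pair (one from each), accepting exactly when both do. Equivalent product states are then merged.
With 9 states:
        x   y  
>  S0   S1  S2 
   S1   S3  S4 
   S2   S4  S2 
   S3   S5  S6 
   S4   S7  S4 
   S5   S0  S8 
   S6   S8  S6 
 * S7   S8  S7 
   S8   S2  S8 
(> = start, * = accepting)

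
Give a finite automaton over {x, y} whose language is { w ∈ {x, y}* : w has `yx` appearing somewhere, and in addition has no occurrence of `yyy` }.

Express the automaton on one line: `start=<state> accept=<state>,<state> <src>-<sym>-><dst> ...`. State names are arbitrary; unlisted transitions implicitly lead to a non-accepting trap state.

start=q0 accept=q2,q4,q6 q0-x->q0 q0-y->q1 q1-x->q2 q1-y->q3 q2-x->q2 q2-y->q4 q3-x->q2 q3-y->q5 q4-x->q2 q4-y->q6 q5-x->q7 q5-y->q5 q6-x->q2 q6-y->q7 q7-x->q7 q7-y->q7

Run two small machines in parallel and take their product. The first has 3 states tracking whether and how much of `yx` has been seen; the second has 4 states tracking partial matches of the forbidden pattern `yyy`. A product state is a pair (one from each), accepting exactly when both do.
With 8 states:
        x   y  
>  q0   q0  q1 
   q1   q2  q3 
 * q2   q2  q4 
   q3   q2  q5 
 * q4   q2  q6 
   q5   q7  q5 
 * q6   q2  q7 
   q7   q7  q7 
(> = start, * = accepting)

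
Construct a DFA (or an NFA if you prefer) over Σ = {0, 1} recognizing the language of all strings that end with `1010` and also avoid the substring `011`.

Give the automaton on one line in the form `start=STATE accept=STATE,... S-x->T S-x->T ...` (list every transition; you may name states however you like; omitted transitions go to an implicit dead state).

start=A accept=H A-0->B A-1->C B-0->B B-1->D C-0->E C-1->C D-0->E D-1->F E-0->B E-1->G F-0->F F-1->F G-0->H G-1->F H-0->B H-1->G

Build one automaton per condition and run them in lockstep. One (5 states) tracks how much of the suffix `1010` has currently been matched; the other (4 states) tracks partial matches of the forbidden pattern `011`. Each combined state is a pair, one component from each; accept when both components accept. Minimizing collapses redundant product states.
With 8 states:
       0  1 
>  A   B  C 
   B   B  D 
   C   E  C 
   D   E  F 
   E   B  G 
   F   F  F 
   G   H  F 
 * H   B  G 
(> = start, * = accepting)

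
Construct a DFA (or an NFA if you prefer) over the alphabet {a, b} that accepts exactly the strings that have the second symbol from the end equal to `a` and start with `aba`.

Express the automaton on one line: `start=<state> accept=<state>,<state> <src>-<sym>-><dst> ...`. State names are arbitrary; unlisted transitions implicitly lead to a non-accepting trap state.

start=q0 accept=q5,q6 q0-a->q1 q0-b->q2 q1-a->q2 q1-b->q3 q2-a->q2 q2-b->q2 q3-a->q4 q3-b->q2 q4-a->q5 q4-b->q6 q5-a->q5 q5-b->q6 q6-a->q4 q6-b->q7 q7-a->q4 q7-b->q7

Build one automaton per condition and run them in lockstep. The first has 7 states tracking the last 2 symbols read; the second has 5 states tracking whether the input so far still matches the prefix `aba`. A product state is a pair (one from each), accepting exactly when both do. After merging equivalent states the machine shrinks.
With 8 states:
        a   b  
>  q0   q1  q2 
   q1   q2  q3 
   q2   q2  q2 
   q3   q4  q2 
   q4   q5  q6 
 * q5   q5  q6 
 * q6   q4  q7 
   q7   q4  q7 
(> = start, * = accepting)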